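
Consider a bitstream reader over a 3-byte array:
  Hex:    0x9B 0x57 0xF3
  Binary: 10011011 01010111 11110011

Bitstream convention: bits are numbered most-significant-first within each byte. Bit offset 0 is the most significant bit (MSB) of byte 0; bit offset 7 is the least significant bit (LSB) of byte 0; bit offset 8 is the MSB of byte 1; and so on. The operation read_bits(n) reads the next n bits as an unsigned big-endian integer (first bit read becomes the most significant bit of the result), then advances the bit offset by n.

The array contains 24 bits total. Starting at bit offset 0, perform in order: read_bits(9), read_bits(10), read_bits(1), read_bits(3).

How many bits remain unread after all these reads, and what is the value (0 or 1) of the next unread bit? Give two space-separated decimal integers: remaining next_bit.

Answer: 1 1

Derivation:
Read 1: bits[0:9] width=9 -> value=310 (bin 100110110); offset now 9 = byte 1 bit 1; 15 bits remain
Read 2: bits[9:19] width=10 -> value=703 (bin 1010111111); offset now 19 = byte 2 bit 3; 5 bits remain
Read 3: bits[19:20] width=1 -> value=1 (bin 1); offset now 20 = byte 2 bit 4; 4 bits remain
Read 4: bits[20:23] width=3 -> value=1 (bin 001); offset now 23 = byte 2 bit 7; 1 bits remain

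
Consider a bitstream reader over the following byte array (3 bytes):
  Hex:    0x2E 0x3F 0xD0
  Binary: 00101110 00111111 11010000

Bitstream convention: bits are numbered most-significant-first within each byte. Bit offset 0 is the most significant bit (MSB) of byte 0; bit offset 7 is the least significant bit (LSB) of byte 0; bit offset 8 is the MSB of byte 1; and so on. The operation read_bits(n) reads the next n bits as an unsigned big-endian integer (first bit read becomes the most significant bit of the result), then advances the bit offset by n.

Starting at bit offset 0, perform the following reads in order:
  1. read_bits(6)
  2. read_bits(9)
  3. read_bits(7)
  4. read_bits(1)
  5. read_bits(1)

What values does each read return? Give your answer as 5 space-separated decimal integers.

Answer: 11 287 116 0 0

Derivation:
Read 1: bits[0:6] width=6 -> value=11 (bin 001011); offset now 6 = byte 0 bit 6; 18 bits remain
Read 2: bits[6:15] width=9 -> value=287 (bin 100011111); offset now 15 = byte 1 bit 7; 9 bits remain
Read 3: bits[15:22] width=7 -> value=116 (bin 1110100); offset now 22 = byte 2 bit 6; 2 bits remain
Read 4: bits[22:23] width=1 -> value=0 (bin 0); offset now 23 = byte 2 bit 7; 1 bits remain
Read 5: bits[23:24] width=1 -> value=0 (bin 0); offset now 24 = byte 3 bit 0; 0 bits remain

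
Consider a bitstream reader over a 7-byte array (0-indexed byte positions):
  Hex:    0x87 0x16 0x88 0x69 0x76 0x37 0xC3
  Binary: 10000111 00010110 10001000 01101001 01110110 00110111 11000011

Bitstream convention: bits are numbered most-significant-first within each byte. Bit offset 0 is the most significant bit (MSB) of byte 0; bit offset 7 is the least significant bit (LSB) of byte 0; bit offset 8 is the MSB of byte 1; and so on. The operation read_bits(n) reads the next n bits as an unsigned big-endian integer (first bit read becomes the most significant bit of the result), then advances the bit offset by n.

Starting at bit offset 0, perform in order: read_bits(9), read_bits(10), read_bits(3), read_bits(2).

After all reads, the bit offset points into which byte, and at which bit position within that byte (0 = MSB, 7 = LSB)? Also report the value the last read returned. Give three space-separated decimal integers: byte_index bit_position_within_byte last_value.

Answer: 3 0 0

Derivation:
Read 1: bits[0:9] width=9 -> value=270 (bin 100001110); offset now 9 = byte 1 bit 1; 47 bits remain
Read 2: bits[9:19] width=10 -> value=180 (bin 0010110100); offset now 19 = byte 2 bit 3; 37 bits remain
Read 3: bits[19:22] width=3 -> value=2 (bin 010); offset now 22 = byte 2 bit 6; 34 bits remain
Read 4: bits[22:24] width=2 -> value=0 (bin 00); offset now 24 = byte 3 bit 0; 32 bits remain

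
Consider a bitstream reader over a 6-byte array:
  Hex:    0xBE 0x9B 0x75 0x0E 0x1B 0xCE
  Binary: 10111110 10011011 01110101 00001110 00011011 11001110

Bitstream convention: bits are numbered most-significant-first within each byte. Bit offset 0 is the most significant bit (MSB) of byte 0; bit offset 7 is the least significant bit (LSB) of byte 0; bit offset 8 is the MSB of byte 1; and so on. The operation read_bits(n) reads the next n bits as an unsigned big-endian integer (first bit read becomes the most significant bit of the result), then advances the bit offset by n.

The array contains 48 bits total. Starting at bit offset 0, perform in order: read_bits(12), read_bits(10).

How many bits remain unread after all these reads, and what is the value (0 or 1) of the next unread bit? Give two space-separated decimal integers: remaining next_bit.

Answer: 26 0

Derivation:
Read 1: bits[0:12] width=12 -> value=3049 (bin 101111101001); offset now 12 = byte 1 bit 4; 36 bits remain
Read 2: bits[12:22] width=10 -> value=733 (bin 1011011101); offset now 22 = byte 2 bit 6; 26 bits remain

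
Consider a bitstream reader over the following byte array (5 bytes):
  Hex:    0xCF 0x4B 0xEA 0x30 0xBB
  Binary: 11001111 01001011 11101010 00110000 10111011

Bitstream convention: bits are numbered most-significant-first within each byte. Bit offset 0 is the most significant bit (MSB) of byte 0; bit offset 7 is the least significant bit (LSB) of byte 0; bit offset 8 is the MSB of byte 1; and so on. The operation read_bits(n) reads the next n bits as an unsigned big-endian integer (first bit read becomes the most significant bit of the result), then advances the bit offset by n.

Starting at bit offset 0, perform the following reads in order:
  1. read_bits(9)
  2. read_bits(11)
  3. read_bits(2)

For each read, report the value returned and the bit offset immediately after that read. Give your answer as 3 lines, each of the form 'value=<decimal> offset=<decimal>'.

Read 1: bits[0:9] width=9 -> value=414 (bin 110011110); offset now 9 = byte 1 bit 1; 31 bits remain
Read 2: bits[9:20] width=11 -> value=1214 (bin 10010111110); offset now 20 = byte 2 bit 4; 20 bits remain
Read 3: bits[20:22] width=2 -> value=2 (bin 10); offset now 22 = byte 2 bit 6; 18 bits remain

Answer: value=414 offset=9
value=1214 offset=20
value=2 offset=22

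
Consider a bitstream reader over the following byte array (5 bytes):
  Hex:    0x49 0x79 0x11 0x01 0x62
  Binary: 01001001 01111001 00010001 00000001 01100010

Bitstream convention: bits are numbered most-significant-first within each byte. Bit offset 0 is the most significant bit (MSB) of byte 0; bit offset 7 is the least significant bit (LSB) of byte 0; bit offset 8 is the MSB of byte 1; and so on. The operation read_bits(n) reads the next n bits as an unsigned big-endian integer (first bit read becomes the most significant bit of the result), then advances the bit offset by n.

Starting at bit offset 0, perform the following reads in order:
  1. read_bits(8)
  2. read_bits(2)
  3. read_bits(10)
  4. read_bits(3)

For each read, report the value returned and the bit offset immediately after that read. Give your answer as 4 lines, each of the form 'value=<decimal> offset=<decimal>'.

Read 1: bits[0:8] width=8 -> value=73 (bin 01001001); offset now 8 = byte 1 bit 0; 32 bits remain
Read 2: bits[8:10] width=2 -> value=1 (bin 01); offset now 10 = byte 1 bit 2; 30 bits remain
Read 3: bits[10:20] width=10 -> value=913 (bin 1110010001); offset now 20 = byte 2 bit 4; 20 bits remain
Read 4: bits[20:23] width=3 -> value=0 (bin 000); offset now 23 = byte 2 bit 7; 17 bits remain

Answer: value=73 offset=8
value=1 offset=10
value=913 offset=20
value=0 offset=23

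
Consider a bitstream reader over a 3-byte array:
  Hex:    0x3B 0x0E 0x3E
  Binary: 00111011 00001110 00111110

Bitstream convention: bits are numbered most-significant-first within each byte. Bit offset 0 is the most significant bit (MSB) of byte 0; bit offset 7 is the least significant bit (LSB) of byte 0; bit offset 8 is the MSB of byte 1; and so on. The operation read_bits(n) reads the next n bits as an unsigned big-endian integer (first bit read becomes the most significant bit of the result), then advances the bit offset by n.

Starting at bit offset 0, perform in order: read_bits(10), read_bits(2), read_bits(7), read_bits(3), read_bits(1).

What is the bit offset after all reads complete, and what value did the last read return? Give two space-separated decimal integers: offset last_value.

Answer: 23 1

Derivation:
Read 1: bits[0:10] width=10 -> value=236 (bin 0011101100); offset now 10 = byte 1 bit 2; 14 bits remain
Read 2: bits[10:12] width=2 -> value=0 (bin 00); offset now 12 = byte 1 bit 4; 12 bits remain
Read 3: bits[12:19] width=7 -> value=113 (bin 1110001); offset now 19 = byte 2 bit 3; 5 bits remain
Read 4: bits[19:22] width=3 -> value=7 (bin 111); offset now 22 = byte 2 bit 6; 2 bits remain
Read 5: bits[22:23] width=1 -> value=1 (bin 1); offset now 23 = byte 2 bit 7; 1 bits remain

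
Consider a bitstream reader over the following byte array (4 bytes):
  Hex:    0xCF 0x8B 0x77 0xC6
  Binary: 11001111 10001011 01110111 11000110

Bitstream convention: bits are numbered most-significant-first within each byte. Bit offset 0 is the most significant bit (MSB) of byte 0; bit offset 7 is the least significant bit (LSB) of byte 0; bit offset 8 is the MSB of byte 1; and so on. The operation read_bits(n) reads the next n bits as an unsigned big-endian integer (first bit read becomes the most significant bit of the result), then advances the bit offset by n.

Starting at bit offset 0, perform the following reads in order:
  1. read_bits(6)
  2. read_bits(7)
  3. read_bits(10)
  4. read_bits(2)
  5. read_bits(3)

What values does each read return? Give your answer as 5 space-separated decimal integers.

Answer: 51 113 443 3 4

Derivation:
Read 1: bits[0:6] width=6 -> value=51 (bin 110011); offset now 6 = byte 0 bit 6; 26 bits remain
Read 2: bits[6:13] width=7 -> value=113 (bin 1110001); offset now 13 = byte 1 bit 5; 19 bits remain
Read 3: bits[13:23] width=10 -> value=443 (bin 0110111011); offset now 23 = byte 2 bit 7; 9 bits remain
Read 4: bits[23:25] width=2 -> value=3 (bin 11); offset now 25 = byte 3 bit 1; 7 bits remain
Read 5: bits[25:28] width=3 -> value=4 (bin 100); offset now 28 = byte 3 bit 4; 4 bits remain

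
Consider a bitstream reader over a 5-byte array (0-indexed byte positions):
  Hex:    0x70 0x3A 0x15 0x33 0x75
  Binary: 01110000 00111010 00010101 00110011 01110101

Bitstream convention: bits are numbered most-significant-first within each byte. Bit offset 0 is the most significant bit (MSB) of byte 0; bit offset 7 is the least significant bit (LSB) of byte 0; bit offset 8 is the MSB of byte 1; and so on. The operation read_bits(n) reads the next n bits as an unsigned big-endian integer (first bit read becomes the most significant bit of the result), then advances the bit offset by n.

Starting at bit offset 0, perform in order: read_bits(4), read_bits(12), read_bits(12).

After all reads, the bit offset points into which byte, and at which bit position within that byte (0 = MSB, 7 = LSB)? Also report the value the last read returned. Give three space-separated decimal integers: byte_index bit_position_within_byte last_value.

Read 1: bits[0:4] width=4 -> value=7 (bin 0111); offset now 4 = byte 0 bit 4; 36 bits remain
Read 2: bits[4:16] width=12 -> value=58 (bin 000000111010); offset now 16 = byte 2 bit 0; 24 bits remain
Read 3: bits[16:28] width=12 -> value=339 (bin 000101010011); offset now 28 = byte 3 bit 4; 12 bits remain

Answer: 3 4 339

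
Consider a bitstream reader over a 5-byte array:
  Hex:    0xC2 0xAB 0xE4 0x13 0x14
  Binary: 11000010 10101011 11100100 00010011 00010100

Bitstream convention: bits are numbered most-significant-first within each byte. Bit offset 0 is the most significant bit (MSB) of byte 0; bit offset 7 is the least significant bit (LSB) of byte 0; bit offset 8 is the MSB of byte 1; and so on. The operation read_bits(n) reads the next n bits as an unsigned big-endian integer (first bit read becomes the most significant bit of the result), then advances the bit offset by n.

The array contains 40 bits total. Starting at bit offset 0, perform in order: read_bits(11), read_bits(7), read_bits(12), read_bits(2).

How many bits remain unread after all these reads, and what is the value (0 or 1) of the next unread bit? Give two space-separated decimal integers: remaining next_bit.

Answer: 8 0

Derivation:
Read 1: bits[0:11] width=11 -> value=1557 (bin 11000010101); offset now 11 = byte 1 bit 3; 29 bits remain
Read 2: bits[11:18] width=7 -> value=47 (bin 0101111); offset now 18 = byte 2 bit 2; 22 bits remain
Read 3: bits[18:30] width=12 -> value=2308 (bin 100100000100); offset now 30 = byte 3 bit 6; 10 bits remain
Read 4: bits[30:32] width=2 -> value=3 (bin 11); offset now 32 = byte 4 bit 0; 8 bits remain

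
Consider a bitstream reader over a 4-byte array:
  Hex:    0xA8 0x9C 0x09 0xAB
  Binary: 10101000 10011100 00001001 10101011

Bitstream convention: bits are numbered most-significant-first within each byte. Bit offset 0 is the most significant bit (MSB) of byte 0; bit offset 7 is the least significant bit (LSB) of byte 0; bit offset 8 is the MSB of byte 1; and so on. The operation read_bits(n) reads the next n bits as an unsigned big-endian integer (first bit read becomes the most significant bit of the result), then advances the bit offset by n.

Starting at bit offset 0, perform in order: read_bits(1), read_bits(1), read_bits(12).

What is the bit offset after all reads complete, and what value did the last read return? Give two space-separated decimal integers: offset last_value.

Read 1: bits[0:1] width=1 -> value=1 (bin 1); offset now 1 = byte 0 bit 1; 31 bits remain
Read 2: bits[1:2] width=1 -> value=0 (bin 0); offset now 2 = byte 0 bit 2; 30 bits remain
Read 3: bits[2:14] width=12 -> value=2599 (bin 101000100111); offset now 14 = byte 1 bit 6; 18 bits remain

Answer: 14 2599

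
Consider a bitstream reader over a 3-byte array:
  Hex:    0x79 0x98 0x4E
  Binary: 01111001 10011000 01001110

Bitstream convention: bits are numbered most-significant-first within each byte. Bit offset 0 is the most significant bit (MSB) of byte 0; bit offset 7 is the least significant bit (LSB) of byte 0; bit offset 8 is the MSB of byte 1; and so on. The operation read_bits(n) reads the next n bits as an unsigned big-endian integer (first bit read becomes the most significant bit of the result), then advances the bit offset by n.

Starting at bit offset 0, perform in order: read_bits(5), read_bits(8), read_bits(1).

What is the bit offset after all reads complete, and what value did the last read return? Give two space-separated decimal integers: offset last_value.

Answer: 14 0

Derivation:
Read 1: bits[0:5] width=5 -> value=15 (bin 01111); offset now 5 = byte 0 bit 5; 19 bits remain
Read 2: bits[5:13] width=8 -> value=51 (bin 00110011); offset now 13 = byte 1 bit 5; 11 bits remain
Read 3: bits[13:14] width=1 -> value=0 (bin 0); offset now 14 = byte 1 bit 6; 10 bits remain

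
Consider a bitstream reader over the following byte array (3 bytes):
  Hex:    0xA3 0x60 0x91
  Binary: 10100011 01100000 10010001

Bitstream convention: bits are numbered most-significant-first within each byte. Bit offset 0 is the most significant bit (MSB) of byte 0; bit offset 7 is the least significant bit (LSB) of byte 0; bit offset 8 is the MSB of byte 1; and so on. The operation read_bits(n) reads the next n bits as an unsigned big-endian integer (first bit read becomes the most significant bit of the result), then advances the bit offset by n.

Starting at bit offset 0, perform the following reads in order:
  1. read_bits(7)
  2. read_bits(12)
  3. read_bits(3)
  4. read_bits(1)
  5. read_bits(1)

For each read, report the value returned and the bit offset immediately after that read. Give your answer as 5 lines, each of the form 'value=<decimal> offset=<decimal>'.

Read 1: bits[0:7] width=7 -> value=81 (bin 1010001); offset now 7 = byte 0 bit 7; 17 bits remain
Read 2: bits[7:19] width=12 -> value=2820 (bin 101100000100); offset now 19 = byte 2 bit 3; 5 bits remain
Read 3: bits[19:22] width=3 -> value=4 (bin 100); offset now 22 = byte 2 bit 6; 2 bits remain
Read 4: bits[22:23] width=1 -> value=0 (bin 0); offset now 23 = byte 2 bit 7; 1 bits remain
Read 5: bits[23:24] width=1 -> value=1 (bin 1); offset now 24 = byte 3 bit 0; 0 bits remain

Answer: value=81 offset=7
value=2820 offset=19
value=4 offset=22
value=0 offset=23
value=1 offset=24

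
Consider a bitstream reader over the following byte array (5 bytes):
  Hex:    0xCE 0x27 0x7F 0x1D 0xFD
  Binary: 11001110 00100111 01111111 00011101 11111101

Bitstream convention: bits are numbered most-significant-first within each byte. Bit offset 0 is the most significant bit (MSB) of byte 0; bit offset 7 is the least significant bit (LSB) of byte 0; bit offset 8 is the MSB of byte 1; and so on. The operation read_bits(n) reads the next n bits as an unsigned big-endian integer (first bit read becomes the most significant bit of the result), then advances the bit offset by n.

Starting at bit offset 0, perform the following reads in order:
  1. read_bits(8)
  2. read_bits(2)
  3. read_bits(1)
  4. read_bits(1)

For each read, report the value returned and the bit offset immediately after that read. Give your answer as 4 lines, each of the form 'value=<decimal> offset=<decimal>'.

Read 1: bits[0:8] width=8 -> value=206 (bin 11001110); offset now 8 = byte 1 bit 0; 32 bits remain
Read 2: bits[8:10] width=2 -> value=0 (bin 00); offset now 10 = byte 1 bit 2; 30 bits remain
Read 3: bits[10:11] width=1 -> value=1 (bin 1); offset now 11 = byte 1 bit 3; 29 bits remain
Read 4: bits[11:12] width=1 -> value=0 (bin 0); offset now 12 = byte 1 bit 4; 28 bits remain

Answer: value=206 offset=8
value=0 offset=10
value=1 offset=11
value=0 offset=12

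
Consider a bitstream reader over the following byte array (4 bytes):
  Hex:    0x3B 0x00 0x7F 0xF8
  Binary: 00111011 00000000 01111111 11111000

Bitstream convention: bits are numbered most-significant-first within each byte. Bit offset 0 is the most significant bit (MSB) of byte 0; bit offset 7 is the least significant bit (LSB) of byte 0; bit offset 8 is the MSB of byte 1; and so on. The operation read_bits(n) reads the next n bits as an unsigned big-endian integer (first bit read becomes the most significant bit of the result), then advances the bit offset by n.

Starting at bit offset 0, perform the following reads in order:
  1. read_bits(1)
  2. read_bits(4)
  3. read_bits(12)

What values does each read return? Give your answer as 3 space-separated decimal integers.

Answer: 0 7 1536

Derivation:
Read 1: bits[0:1] width=1 -> value=0 (bin 0); offset now 1 = byte 0 bit 1; 31 bits remain
Read 2: bits[1:5] width=4 -> value=7 (bin 0111); offset now 5 = byte 0 bit 5; 27 bits remain
Read 3: bits[5:17] width=12 -> value=1536 (bin 011000000000); offset now 17 = byte 2 bit 1; 15 bits remain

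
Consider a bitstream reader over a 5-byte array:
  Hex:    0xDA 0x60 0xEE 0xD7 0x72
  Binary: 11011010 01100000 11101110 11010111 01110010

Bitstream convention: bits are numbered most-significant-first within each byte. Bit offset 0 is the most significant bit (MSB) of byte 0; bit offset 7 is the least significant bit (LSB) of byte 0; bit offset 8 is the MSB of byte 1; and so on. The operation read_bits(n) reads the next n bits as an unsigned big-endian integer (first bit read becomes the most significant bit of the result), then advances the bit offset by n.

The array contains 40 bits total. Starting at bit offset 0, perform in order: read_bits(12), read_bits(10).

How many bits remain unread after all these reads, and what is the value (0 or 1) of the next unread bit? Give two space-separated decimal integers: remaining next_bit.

Answer: 18 1

Derivation:
Read 1: bits[0:12] width=12 -> value=3494 (bin 110110100110); offset now 12 = byte 1 bit 4; 28 bits remain
Read 2: bits[12:22] width=10 -> value=59 (bin 0000111011); offset now 22 = byte 2 bit 6; 18 bits remain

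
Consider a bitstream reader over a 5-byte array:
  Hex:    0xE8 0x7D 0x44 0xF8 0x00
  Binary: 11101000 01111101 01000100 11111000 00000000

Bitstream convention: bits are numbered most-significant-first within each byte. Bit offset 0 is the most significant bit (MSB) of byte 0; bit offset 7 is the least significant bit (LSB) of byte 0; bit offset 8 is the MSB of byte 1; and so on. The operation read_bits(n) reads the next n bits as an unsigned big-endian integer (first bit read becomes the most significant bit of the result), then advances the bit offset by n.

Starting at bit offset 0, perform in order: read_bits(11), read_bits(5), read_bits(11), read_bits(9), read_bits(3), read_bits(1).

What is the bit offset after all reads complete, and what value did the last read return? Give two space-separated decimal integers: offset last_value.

Read 1: bits[0:11] width=11 -> value=1859 (bin 11101000011); offset now 11 = byte 1 bit 3; 29 bits remain
Read 2: bits[11:16] width=5 -> value=29 (bin 11101); offset now 16 = byte 2 bit 0; 24 bits remain
Read 3: bits[16:27] width=11 -> value=551 (bin 01000100111); offset now 27 = byte 3 bit 3; 13 bits remain
Read 4: bits[27:36] width=9 -> value=384 (bin 110000000); offset now 36 = byte 4 bit 4; 4 bits remain
Read 5: bits[36:39] width=3 -> value=0 (bin 000); offset now 39 = byte 4 bit 7; 1 bits remain
Read 6: bits[39:40] width=1 -> value=0 (bin 0); offset now 40 = byte 5 bit 0; 0 bits remain

Answer: 40 0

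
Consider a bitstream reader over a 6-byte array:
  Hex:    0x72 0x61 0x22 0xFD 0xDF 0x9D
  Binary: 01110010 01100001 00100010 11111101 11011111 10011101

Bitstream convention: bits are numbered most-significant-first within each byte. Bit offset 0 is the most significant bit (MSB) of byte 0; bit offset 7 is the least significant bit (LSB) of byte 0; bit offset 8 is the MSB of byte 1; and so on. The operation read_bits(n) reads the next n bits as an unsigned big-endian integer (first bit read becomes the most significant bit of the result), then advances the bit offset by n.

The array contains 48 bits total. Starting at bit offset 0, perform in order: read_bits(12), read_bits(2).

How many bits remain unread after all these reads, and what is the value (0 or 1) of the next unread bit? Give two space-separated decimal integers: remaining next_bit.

Answer: 34 0

Derivation:
Read 1: bits[0:12] width=12 -> value=1830 (bin 011100100110); offset now 12 = byte 1 bit 4; 36 bits remain
Read 2: bits[12:14] width=2 -> value=0 (bin 00); offset now 14 = byte 1 bit 6; 34 bits remain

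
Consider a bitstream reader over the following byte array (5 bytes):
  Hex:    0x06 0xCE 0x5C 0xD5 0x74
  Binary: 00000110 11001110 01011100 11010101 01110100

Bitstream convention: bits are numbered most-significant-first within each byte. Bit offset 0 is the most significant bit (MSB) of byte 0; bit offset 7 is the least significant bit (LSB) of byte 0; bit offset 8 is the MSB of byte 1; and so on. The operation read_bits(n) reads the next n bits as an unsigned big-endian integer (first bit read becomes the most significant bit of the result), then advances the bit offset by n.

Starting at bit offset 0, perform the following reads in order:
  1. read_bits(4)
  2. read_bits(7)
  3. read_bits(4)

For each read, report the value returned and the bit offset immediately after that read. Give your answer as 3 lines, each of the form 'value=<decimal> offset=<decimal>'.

Read 1: bits[0:4] width=4 -> value=0 (bin 0000); offset now 4 = byte 0 bit 4; 36 bits remain
Read 2: bits[4:11] width=7 -> value=54 (bin 0110110); offset now 11 = byte 1 bit 3; 29 bits remain
Read 3: bits[11:15] width=4 -> value=7 (bin 0111); offset now 15 = byte 1 bit 7; 25 bits remain

Answer: value=0 offset=4
value=54 offset=11
value=7 offset=15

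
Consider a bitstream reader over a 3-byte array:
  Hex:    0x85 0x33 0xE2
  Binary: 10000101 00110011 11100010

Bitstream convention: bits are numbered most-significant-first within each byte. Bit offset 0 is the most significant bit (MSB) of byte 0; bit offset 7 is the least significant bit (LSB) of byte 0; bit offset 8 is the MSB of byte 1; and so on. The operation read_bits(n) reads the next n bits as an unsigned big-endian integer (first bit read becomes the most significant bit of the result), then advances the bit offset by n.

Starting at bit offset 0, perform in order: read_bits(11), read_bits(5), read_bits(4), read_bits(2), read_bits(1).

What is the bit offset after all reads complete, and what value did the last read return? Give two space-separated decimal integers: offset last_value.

Read 1: bits[0:11] width=11 -> value=1065 (bin 10000101001); offset now 11 = byte 1 bit 3; 13 bits remain
Read 2: bits[11:16] width=5 -> value=19 (bin 10011); offset now 16 = byte 2 bit 0; 8 bits remain
Read 3: bits[16:20] width=4 -> value=14 (bin 1110); offset now 20 = byte 2 bit 4; 4 bits remain
Read 4: bits[20:22] width=2 -> value=0 (bin 00); offset now 22 = byte 2 bit 6; 2 bits remain
Read 5: bits[22:23] width=1 -> value=1 (bin 1); offset now 23 = byte 2 bit 7; 1 bits remain

Answer: 23 1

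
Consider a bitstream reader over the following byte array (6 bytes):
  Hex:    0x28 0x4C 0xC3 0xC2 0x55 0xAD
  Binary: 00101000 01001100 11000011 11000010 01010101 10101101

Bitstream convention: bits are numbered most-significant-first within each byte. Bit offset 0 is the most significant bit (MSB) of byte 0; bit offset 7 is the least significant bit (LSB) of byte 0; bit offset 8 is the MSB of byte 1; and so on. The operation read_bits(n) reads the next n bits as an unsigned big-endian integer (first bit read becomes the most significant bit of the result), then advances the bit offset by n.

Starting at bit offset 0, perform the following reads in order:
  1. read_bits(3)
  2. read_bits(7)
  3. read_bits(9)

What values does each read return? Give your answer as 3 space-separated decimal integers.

Answer: 1 33 102

Derivation:
Read 1: bits[0:3] width=3 -> value=1 (bin 001); offset now 3 = byte 0 bit 3; 45 bits remain
Read 2: bits[3:10] width=7 -> value=33 (bin 0100001); offset now 10 = byte 1 bit 2; 38 bits remain
Read 3: bits[10:19] width=9 -> value=102 (bin 001100110); offset now 19 = byte 2 bit 3; 29 bits remain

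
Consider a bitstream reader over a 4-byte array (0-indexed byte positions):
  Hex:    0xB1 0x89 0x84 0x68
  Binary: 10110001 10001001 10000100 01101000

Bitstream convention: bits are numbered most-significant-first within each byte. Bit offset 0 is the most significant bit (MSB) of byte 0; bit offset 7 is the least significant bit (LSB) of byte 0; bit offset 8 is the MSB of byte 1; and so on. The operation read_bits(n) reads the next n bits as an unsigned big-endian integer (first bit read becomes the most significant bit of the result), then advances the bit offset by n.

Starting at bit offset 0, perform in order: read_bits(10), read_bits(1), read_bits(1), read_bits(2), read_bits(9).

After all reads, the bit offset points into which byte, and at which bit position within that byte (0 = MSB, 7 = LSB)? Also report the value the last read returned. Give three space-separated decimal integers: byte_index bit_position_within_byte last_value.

Answer: 2 7 194

Derivation:
Read 1: bits[0:10] width=10 -> value=710 (bin 1011000110); offset now 10 = byte 1 bit 2; 22 bits remain
Read 2: bits[10:11] width=1 -> value=0 (bin 0); offset now 11 = byte 1 bit 3; 21 bits remain
Read 3: bits[11:12] width=1 -> value=0 (bin 0); offset now 12 = byte 1 bit 4; 20 bits remain
Read 4: bits[12:14] width=2 -> value=2 (bin 10); offset now 14 = byte 1 bit 6; 18 bits remain
Read 5: bits[14:23] width=9 -> value=194 (bin 011000010); offset now 23 = byte 2 bit 7; 9 bits remain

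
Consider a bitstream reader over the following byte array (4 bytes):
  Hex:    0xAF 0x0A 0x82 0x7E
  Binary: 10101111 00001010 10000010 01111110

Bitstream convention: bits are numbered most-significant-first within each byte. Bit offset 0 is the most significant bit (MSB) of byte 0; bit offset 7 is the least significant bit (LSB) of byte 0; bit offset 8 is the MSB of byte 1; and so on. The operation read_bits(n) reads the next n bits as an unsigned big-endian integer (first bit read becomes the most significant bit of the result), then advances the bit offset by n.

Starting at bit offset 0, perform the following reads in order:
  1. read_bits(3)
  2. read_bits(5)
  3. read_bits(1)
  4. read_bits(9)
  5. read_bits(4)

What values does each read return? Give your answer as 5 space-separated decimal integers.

Read 1: bits[0:3] width=3 -> value=5 (bin 101); offset now 3 = byte 0 bit 3; 29 bits remain
Read 2: bits[3:8] width=5 -> value=15 (bin 01111); offset now 8 = byte 1 bit 0; 24 bits remain
Read 3: bits[8:9] width=1 -> value=0 (bin 0); offset now 9 = byte 1 bit 1; 23 bits remain
Read 4: bits[9:18] width=9 -> value=42 (bin 000101010); offset now 18 = byte 2 bit 2; 14 bits remain
Read 5: bits[18:22] width=4 -> value=0 (bin 0000); offset now 22 = byte 2 bit 6; 10 bits remain

Answer: 5 15 0 42 0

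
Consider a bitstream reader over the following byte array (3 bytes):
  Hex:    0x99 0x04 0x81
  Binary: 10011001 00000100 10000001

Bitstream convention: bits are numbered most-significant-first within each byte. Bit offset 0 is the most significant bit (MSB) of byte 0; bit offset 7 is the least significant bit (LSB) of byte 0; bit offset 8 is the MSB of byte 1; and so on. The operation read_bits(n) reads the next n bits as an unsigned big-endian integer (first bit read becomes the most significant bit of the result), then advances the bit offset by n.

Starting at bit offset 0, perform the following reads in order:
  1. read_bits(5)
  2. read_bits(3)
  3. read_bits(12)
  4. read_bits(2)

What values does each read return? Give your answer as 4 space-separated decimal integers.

Answer: 19 1 72 0

Derivation:
Read 1: bits[0:5] width=5 -> value=19 (bin 10011); offset now 5 = byte 0 bit 5; 19 bits remain
Read 2: bits[5:8] width=3 -> value=1 (bin 001); offset now 8 = byte 1 bit 0; 16 bits remain
Read 3: bits[8:20] width=12 -> value=72 (bin 000001001000); offset now 20 = byte 2 bit 4; 4 bits remain
Read 4: bits[20:22] width=2 -> value=0 (bin 00); offset now 22 = byte 2 bit 6; 2 bits remain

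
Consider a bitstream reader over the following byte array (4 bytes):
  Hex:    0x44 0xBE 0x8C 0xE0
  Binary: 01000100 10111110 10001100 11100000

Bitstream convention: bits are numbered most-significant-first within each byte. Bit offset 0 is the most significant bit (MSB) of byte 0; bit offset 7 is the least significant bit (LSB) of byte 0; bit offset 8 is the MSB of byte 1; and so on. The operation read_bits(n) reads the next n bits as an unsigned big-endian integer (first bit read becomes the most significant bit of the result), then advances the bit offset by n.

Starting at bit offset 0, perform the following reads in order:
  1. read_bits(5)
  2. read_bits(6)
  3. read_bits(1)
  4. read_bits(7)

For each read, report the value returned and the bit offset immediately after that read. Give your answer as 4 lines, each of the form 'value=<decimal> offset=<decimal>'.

Answer: value=8 offset=5
value=37 offset=11
value=1 offset=12
value=116 offset=19

Derivation:
Read 1: bits[0:5] width=5 -> value=8 (bin 01000); offset now 5 = byte 0 bit 5; 27 bits remain
Read 2: bits[5:11] width=6 -> value=37 (bin 100101); offset now 11 = byte 1 bit 3; 21 bits remain
Read 3: bits[11:12] width=1 -> value=1 (bin 1); offset now 12 = byte 1 bit 4; 20 bits remain
Read 4: bits[12:19] width=7 -> value=116 (bin 1110100); offset now 19 = byte 2 bit 3; 13 bits remain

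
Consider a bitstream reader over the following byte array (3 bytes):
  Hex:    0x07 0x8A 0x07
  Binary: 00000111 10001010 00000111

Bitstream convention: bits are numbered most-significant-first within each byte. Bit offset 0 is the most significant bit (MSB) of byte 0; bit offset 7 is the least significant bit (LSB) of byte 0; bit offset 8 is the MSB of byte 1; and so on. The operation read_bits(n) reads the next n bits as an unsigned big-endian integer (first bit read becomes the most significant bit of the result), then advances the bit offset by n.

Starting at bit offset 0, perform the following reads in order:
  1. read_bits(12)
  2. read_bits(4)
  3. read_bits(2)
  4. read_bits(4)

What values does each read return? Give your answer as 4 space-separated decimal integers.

Answer: 120 10 0 1

Derivation:
Read 1: bits[0:12] width=12 -> value=120 (bin 000001111000); offset now 12 = byte 1 bit 4; 12 bits remain
Read 2: bits[12:16] width=4 -> value=10 (bin 1010); offset now 16 = byte 2 bit 0; 8 bits remain
Read 3: bits[16:18] width=2 -> value=0 (bin 00); offset now 18 = byte 2 bit 2; 6 bits remain
Read 4: bits[18:22] width=4 -> value=1 (bin 0001); offset now 22 = byte 2 bit 6; 2 bits remain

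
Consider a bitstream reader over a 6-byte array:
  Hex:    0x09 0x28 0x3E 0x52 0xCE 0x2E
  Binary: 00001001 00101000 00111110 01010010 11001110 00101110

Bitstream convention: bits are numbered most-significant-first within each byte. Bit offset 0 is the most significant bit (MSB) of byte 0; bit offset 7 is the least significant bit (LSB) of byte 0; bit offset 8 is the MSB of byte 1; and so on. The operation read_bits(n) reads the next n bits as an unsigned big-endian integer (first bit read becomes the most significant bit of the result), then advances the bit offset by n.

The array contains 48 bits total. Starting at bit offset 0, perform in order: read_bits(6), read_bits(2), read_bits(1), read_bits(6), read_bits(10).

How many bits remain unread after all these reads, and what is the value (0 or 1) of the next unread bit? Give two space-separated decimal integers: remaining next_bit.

Answer: 23 1

Derivation:
Read 1: bits[0:6] width=6 -> value=2 (bin 000010); offset now 6 = byte 0 bit 6; 42 bits remain
Read 2: bits[6:8] width=2 -> value=1 (bin 01); offset now 8 = byte 1 bit 0; 40 bits remain
Read 3: bits[8:9] width=1 -> value=0 (bin 0); offset now 9 = byte 1 bit 1; 39 bits remain
Read 4: bits[9:15] width=6 -> value=20 (bin 010100); offset now 15 = byte 1 bit 7; 33 bits remain
Read 5: bits[15:25] width=10 -> value=124 (bin 0001111100); offset now 25 = byte 3 bit 1; 23 bits remain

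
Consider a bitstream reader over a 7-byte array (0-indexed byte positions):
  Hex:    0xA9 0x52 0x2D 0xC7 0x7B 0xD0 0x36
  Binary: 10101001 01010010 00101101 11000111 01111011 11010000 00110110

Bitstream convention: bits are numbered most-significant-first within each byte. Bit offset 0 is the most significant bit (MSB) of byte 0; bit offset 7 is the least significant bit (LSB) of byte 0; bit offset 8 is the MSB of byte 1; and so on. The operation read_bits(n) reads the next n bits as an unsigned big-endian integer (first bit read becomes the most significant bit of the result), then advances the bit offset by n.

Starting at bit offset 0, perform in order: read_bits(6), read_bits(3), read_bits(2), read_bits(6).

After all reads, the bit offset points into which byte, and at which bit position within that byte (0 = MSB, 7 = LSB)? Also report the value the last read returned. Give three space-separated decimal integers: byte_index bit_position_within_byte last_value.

Read 1: bits[0:6] width=6 -> value=42 (bin 101010); offset now 6 = byte 0 bit 6; 50 bits remain
Read 2: bits[6:9] width=3 -> value=2 (bin 010); offset now 9 = byte 1 bit 1; 47 bits remain
Read 3: bits[9:11] width=2 -> value=2 (bin 10); offset now 11 = byte 1 bit 3; 45 bits remain
Read 4: bits[11:17] width=6 -> value=36 (bin 100100); offset now 17 = byte 2 bit 1; 39 bits remain

Answer: 2 1 36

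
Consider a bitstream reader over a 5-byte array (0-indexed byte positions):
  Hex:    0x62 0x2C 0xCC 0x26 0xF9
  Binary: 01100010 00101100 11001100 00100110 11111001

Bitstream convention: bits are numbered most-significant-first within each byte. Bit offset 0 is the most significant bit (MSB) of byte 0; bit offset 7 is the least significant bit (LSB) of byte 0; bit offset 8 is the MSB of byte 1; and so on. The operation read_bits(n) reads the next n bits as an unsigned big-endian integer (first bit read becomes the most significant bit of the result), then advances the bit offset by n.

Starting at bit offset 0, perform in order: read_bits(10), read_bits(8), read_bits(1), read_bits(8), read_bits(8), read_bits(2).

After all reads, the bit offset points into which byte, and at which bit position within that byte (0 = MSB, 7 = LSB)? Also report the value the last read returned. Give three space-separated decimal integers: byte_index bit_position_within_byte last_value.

Read 1: bits[0:10] width=10 -> value=392 (bin 0110001000); offset now 10 = byte 1 bit 2; 30 bits remain
Read 2: bits[10:18] width=8 -> value=179 (bin 10110011); offset now 18 = byte 2 bit 2; 22 bits remain
Read 3: bits[18:19] width=1 -> value=0 (bin 0); offset now 19 = byte 2 bit 3; 21 bits remain
Read 4: bits[19:27] width=8 -> value=97 (bin 01100001); offset now 27 = byte 3 bit 3; 13 bits remain
Read 5: bits[27:35] width=8 -> value=55 (bin 00110111); offset now 35 = byte 4 bit 3; 5 bits remain
Read 6: bits[35:37] width=2 -> value=3 (bin 11); offset now 37 = byte 4 bit 5; 3 bits remain

Answer: 4 5 3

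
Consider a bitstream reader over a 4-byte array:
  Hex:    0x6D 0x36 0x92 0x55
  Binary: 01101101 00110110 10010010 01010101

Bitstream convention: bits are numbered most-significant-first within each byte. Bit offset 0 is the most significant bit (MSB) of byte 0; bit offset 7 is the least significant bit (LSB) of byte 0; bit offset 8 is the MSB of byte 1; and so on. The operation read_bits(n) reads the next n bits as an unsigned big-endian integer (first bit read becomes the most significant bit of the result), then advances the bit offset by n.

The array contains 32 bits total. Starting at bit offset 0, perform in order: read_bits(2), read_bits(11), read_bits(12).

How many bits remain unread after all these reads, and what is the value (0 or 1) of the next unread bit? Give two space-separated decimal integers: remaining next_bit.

Read 1: bits[0:2] width=2 -> value=1 (bin 01); offset now 2 = byte 0 bit 2; 30 bits remain
Read 2: bits[2:13] width=11 -> value=1446 (bin 10110100110); offset now 13 = byte 1 bit 5; 19 bits remain
Read 3: bits[13:25] width=12 -> value=3364 (bin 110100100100); offset now 25 = byte 3 bit 1; 7 bits remain

Answer: 7 1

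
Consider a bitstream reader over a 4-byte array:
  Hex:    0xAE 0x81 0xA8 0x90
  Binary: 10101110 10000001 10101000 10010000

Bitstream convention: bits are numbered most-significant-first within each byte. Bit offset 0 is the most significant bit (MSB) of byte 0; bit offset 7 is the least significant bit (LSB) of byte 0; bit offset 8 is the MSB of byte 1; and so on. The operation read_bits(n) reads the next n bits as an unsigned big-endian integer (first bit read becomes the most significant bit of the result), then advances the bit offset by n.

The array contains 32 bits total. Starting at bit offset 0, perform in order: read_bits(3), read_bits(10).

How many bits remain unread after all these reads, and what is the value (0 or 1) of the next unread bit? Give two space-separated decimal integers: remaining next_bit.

Read 1: bits[0:3] width=3 -> value=5 (bin 101); offset now 3 = byte 0 bit 3; 29 bits remain
Read 2: bits[3:13] width=10 -> value=464 (bin 0111010000); offset now 13 = byte 1 bit 5; 19 bits remain

Answer: 19 0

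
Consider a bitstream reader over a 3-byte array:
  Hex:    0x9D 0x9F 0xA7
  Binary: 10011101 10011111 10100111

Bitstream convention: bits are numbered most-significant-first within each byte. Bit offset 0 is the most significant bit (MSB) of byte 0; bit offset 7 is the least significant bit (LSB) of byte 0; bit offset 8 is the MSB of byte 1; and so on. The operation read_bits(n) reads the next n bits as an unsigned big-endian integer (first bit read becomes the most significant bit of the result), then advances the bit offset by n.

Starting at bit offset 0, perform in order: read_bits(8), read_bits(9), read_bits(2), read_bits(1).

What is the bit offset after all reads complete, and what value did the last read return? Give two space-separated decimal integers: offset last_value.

Read 1: bits[0:8] width=8 -> value=157 (bin 10011101); offset now 8 = byte 1 bit 0; 16 bits remain
Read 2: bits[8:17] width=9 -> value=319 (bin 100111111); offset now 17 = byte 2 bit 1; 7 bits remain
Read 3: bits[17:19] width=2 -> value=1 (bin 01); offset now 19 = byte 2 bit 3; 5 bits remain
Read 4: bits[19:20] width=1 -> value=0 (bin 0); offset now 20 = byte 2 bit 4; 4 bits remain

Answer: 20 0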